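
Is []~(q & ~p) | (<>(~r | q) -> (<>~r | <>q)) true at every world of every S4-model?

Valid in S4

Tableau for the negation ~([]~(q & ~p) | (<>(~r | q) -> (<>~r | <>q))):
1. ~([]~(q & ~p) | (<>(~r | q) -> (<>~r | <>q))), 0
2. ~[]~(q & ~p), 0
3. ~(<>(~r | q) -> (<>~r | <>q)), 0
4. <>(~r | q), 0
5. ~(<>~r | <>q), 0
6. ~<>~r, 0
7. ~<>q, 0
8. r, 0
9. ~q, 0
10. q & ~p, 1
11. q, 1
12. ~p, 1
13. r, 1
14. ~q, 1
Accessibility: 0R0, 0R1, 1R1
Branch closes: q and ~q both at 1.
Every branch of the negation's tableau closes; the branch above is one of them.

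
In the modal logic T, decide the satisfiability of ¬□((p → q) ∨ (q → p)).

Unsatisfiable (every branch closes)

1. ¬□((p → q) ∨ (q → p)), w0
2. ¬((p → q) ∨ (q → p)), w1
3. ¬(p → q), w1
4. ¬(q → p), w1
5. p, w1
6. ¬q, w1
7. q, w1
8. ¬p, w1
Accessibility: w0Rw0, w0Rw1, w1Rw1
Branch closes: q and ¬q both at w1.
(One branch shown.) All branches close.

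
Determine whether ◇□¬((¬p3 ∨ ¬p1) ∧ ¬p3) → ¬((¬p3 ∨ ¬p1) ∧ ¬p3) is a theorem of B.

Yes, valid

Tableau for the negation ¬(◇□¬((¬p3 ∨ ¬p1) ∧ ¬p3) → ¬((¬p3 ∨ ¬p1) ∧ ¬p3)):
1. ¬(◇□¬((¬p3 ∨ ¬p1) ∧ ¬p3) → ¬((¬p3 ∨ ¬p1) ∧ ¬p3)), u
2. ◇□¬((¬p3 ∨ ¬p1) ∧ ¬p3), u
3. (¬p3 ∨ ¬p1) ∧ ¬p3, u
4. ¬p3 ∨ ¬p1, u
5. ¬p3, u
6. ¬p1, u
7. □¬((¬p3 ∨ ¬p1) ∧ ¬p3), v
8. ¬((¬p3 ∨ ¬p1) ∧ ¬p3), u
9. ¬((¬p3 ∨ ¬p1) ∧ ¬p3), v
10. ¬(¬p3 ∨ ¬p1), u
11. p3, u
12. p1, u
Accessibility: uRu, uRv, vRu, vRv
Branch closes: p3 and ¬p3 both at u.
Every branch of the negation's tableau closes; the branch above is one of them.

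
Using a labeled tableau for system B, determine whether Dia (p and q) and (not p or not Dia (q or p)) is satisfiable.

Satisfiable (open branch found)

1. Dia (p and q) and (not p or not Dia (q or p)), u
2. Dia (p and q), u   [and-rule on 1]
3. not p or not Dia (q or p), u   [and-rule on 1]
4. not p, u   [or-rule on 3 (branches; this branch)]
5. p and q, v   [Dia-rule on 2: fresh world v, uRv]
6. p, v   [and-rule on 5]
7. q, v   [and-rule on 5]
Accessibility: uRu, uRv, vRu, vRv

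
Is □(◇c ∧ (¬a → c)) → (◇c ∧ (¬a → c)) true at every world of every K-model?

Tableau for the negation ¬(□(◇c ∧ (¬a → c)) → (◇c ∧ (¬a → c))):
1. ¬(□(◇c ∧ (¬a → c)) → (◇c ∧ (¬a → c))), 0
2. □(◇c ∧ (¬a → c)), 0   [¬→-rule on 1]
3. ¬(◇c ∧ (¬a → c)), 0   [¬→-rule on 1]
4. ¬(¬a → c), 0   [¬∧-rule on 3 (branches; this branch)]
5. ¬a, 0   [¬→-rule on 4]
6. ¬c, 0   [¬→-rule on 4]
The negation has an open branch (countermodel exists).

Not valid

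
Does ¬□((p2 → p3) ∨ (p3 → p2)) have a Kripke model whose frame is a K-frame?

1. ¬□((p2 → p3) ∨ (p3 → p2)), u
2. ¬((p2 → p3) ∨ (p3 → p2)), v
3. ¬(p2 → p3), v
4. ¬(p3 → p2), v
5. p2, v
6. ¬p3, v
7. p3, v
8. ¬p2, v
Accessibility: uRv
Branch closes: p3 and ¬p3 both at v.
(One branch shown.) All branches close.

Unsatisfiable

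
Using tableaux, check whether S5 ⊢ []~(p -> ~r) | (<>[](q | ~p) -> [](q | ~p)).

Tableau for the negation ~([]~(p -> ~r) | (<>[](q | ~p) -> [](q | ~p))):
1. ~([]~(p -> ~r) | (<>[](q | ~p) -> [](q | ~p))), 0
2. ~[]~(p -> ~r), 0
3. ~(<>[](q | ~p) -> [](q | ~p)), 0
4. <>[](q | ~p), 0
5. ~[](q | ~p), 0
6. p -> ~r, 1
7. ~r, 1
8. [](q | ~p), 2
9. q | ~p, 0
10. q | ~p, 1
11. q | ~p, 2
12. ~p, 0
13. ~p, 1
14. ~p, 2
15. ~(q | ~p), 3
16. ~q, 3
17. p, 3
18. q | ~p, 3
19. ~p, 3
Accessibility: 0R0, 0R1, 0R2, 0R3, 1R0, 1R1, 1R2, 1R3, 2R0, 2R1, 2R2, 2R3, 3R0, 3R1, 3R2, 3R3
Branch closes: p and ~p both at 3.
Every branch of the negation's tableau closes; the branch above is one of them.

Valid in S5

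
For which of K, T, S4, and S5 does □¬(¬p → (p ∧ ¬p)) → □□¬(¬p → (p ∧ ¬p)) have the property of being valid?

T-tableau for the negation ¬(□¬(¬p → (p ∧ ¬p)) → □□¬(¬p → (p ∧ ¬p))):
1. ¬(□¬(¬p → (p ∧ ¬p)) → □□¬(¬p → (p ∧ ¬p))), 0
2. □¬(¬p → (p ∧ ¬p)), 0   [¬→-rule on 1]
3. ¬□□¬(¬p → (p ∧ ¬p)), 0   [¬→-rule on 1]
4. ¬(¬p → (p ∧ ¬p)), 0   [□-rule on 2 via 0R0]
5. ¬p, 0   [¬→-rule on 4]
6. ¬(p ∧ ¬p), 0   [¬→-rule on 4]
7. ¬□¬(¬p → (p ∧ ¬p)), 1   [¬□-rule on 3: fresh world 1, 0R1]
8. ¬(¬p → (p ∧ ¬p)), 1   [□-rule on 2 via 0R1]
9. ¬p, 1   [¬→-rule on 8]
10. ¬(p ∧ ¬p), 1   [¬→-rule on 8]
11. ¬p → (p ∧ ¬p), 2   [¬□-rule on 7: fresh world 2, 1R2]
12. p, 2   [→-rule on 11 (branches; this branch)]
Accessibility: 0R0, 0R1, 1R1, 1R2, 2R2
Complete open branch: countermodel on a T-frame, so not valid in T, nor in K (the same frame is also a K-frame).
S4-tableau for the negation ¬(□¬(¬p → (p ∧ ¬p)) → □□¬(¬p → (p ∧ ¬p))):
1. ¬(□¬(¬p → (p ∧ ¬p)) → □□¬(¬p → (p ∧ ¬p))), 0
2. □¬(¬p → (p ∧ ¬p)), 0   [¬→-rule on 1]
3. ¬□□¬(¬p → (p ∧ ¬p)), 0   [¬→-rule on 1]
4. ¬(¬p → (p ∧ ¬p)), 0   [□-rule on 2 via 0R0]
5. ¬p, 0   [¬→-rule on 4]
6. ¬(p ∧ ¬p), 0   [¬→-rule on 4]
7. ¬□¬(¬p → (p ∧ ¬p)), 1   [¬□-rule on 3: fresh world 1, 0R1]
8. ¬(¬p → (p ∧ ¬p)), 1   [□-rule on 2 via 0R1]
9. ¬p, 1   [¬→-rule on 8]
10. ¬(p ∧ ¬p), 1   [¬→-rule on 8]
11. ¬p → (p ∧ ¬p), 2   [¬□-rule on 7: fresh world 2, 1R2]
12. ¬(¬p → (p ∧ ¬p)), 2   [□-rule on 2 via 0R2]
13. ¬p, 2   [¬→-rule on 12]
14. ¬(p ∧ ¬p), 2   [¬→-rule on 12]
15. p ∧ ¬p, 2   [→-rule on 11 (branches; this branch)]
16. p, 2   [∧-rule on 15]
Accessibility: 0R0, 0R1, 0R2, 1R1, 1R2, 2R2
Branch closes: p and ¬p both at 2.
Every branch closes (one shown): valid in S4, hence also in S5 (every theorem of S4 is a theorem of S5).

S4, S5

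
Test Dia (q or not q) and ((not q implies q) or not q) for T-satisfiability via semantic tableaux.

Satisfiable (open branch found)

1. Dia (q or not q) and ((not q implies q) or not q), 0
2. Dia (q or not q), 0
3. (not q implies q) or not q, 0
4. not q, 0
5. q or not q, 1
6. not q, 1
Accessibility: 0R0, 0R1, 1R1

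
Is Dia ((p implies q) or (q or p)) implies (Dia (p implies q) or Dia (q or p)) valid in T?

Valid in T

Tableau for the negation not (Dia ((p implies q) or (q or p)) implies (Dia (p implies q) or Dia (q or p))):
1. not (Dia ((p implies q) or (q or p)) implies (Dia (p implies q) or Dia (q or p))), u
2. Dia ((p implies q) or (q or p)), u   [neg-implies-rule on 1]
3. not (Dia (p implies q) or Dia (q or p)), u   [neg-implies-rule on 1]
4. not Dia (p implies q), u   [neg-or-rule on 3]
5. not Dia (q or p), u   [neg-or-rule on 3]
6. not (p implies q), u   [neg-Dia-rule on 4 via uRu]
7. p, u   [neg-implies-rule on 6]
8. not q, u   [neg-implies-rule on 6]
9. not (q or p), u   [neg-Dia-rule on 5 via uRu]
10. not p, u   [neg-or-rule on 9]
Accessibility: uRu
Branch closes: p and not p both at u.
All branches of the negation close; one closing branch shown above.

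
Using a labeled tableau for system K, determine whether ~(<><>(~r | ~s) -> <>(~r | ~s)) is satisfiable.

Yes, satisfiable

1. ~(<><>(~r | ~s) -> <>(~r | ~s)), u
2. <><>(~r | ~s), u
3. ~<>(~r | ~s), u
4. <>(~r | ~s), v
5. ~(~r | ~s), v
6. r, v
7. s, v
8. ~r | ~s, w
9. ~s, w
Accessibility: uRv, vRw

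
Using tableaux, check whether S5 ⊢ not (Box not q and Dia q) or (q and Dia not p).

Yes, valid

Tableau for the negation not (not (Box not q and Dia q) or (q and Dia not p)):
1. not (not (Box not q and Dia q) or (q and Dia not p)), 0
2. Box not q and Dia q, 0
3. not (q and Dia not p), 0
4. Box not q, 0
5. Dia q, 0
6. not q, 0
7. not Dia not p, 0
8. p, 0
9. q, 1
10. not q, 1
Accessibility: 0R0, 0R1, 1R0, 1R1
Branch closes: q and not q both at 1.
All branches of the negation close; one closing branch shown above.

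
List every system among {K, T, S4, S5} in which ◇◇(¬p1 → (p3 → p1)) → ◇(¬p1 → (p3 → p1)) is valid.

T-tableau for the negation ¬(◇◇(¬p1 → (p3 → p1)) → ◇(¬p1 → (p3 → p1))):
1. ¬(◇◇(¬p1 → (p3 → p1)) → ◇(¬p1 → (p3 → p1))), w0
2. ◇◇(¬p1 → (p3 → p1)), w0   [¬→-rule on 1]
3. ¬◇(¬p1 → (p3 → p1)), w0   [¬→-rule on 1]
4. ¬(¬p1 → (p3 → p1)), w0   [¬◇-rule on 3 via w0Rw0]
5. ¬p1, w0   [¬→-rule on 4]
6. ¬(p3 → p1), w0   [¬→-rule on 4]
7. p3, w0   [¬→-rule on 6]
8. ◇(¬p1 → (p3 → p1)), w1   [◇-rule on 2: fresh world w1, w0Rw1]
9. ¬(¬p1 → (p3 → p1)), w1   [¬◇-rule on 3 via w0Rw1]
10. ¬p1, w1   [¬→-rule on 9]
11. ¬(p3 → p1), w1   [¬→-rule on 9]
12. p3, w1   [¬→-rule on 11]
13. ¬p1 → (p3 → p1), w2   [◇-rule on 8: fresh world w2, w1Rw2]
14. p3 → p1, w2   [→-rule on 13 (branches; this branch)]
15. p1, w2   [→-rule on 14 (branches; this branch)]
Accessibility: w0Rw0, w0Rw1, w1Rw1, w1Rw2, w2Rw2
Complete open branch: countermodel on a T-frame, so not valid in T, nor in K (the same frame is also a K-frame).
S4-tableau for the negation ¬(◇◇(¬p1 → (p3 → p1)) → ◇(¬p1 → (p3 → p1))):
1. ¬(◇◇(¬p1 → (p3 → p1)) → ◇(¬p1 → (p3 → p1))), w0
2. ◇◇(¬p1 → (p3 → p1)), w0   [¬→-rule on 1]
3. ¬◇(¬p1 → (p3 → p1)), w0   [¬→-rule on 1]
4. ¬(¬p1 → (p3 → p1)), w0   [¬◇-rule on 3 via w0Rw0]
5. ¬p1, w0   [¬→-rule on 4]
6. ¬(p3 → p1), w0   [¬→-rule on 4]
7. p3, w0   [¬→-rule on 6]
8. ◇(¬p1 → (p3 → p1)), w1   [◇-rule on 2: fresh world w1, w0Rw1]
9. ¬(¬p1 → (p3 → p1)), w1   [¬◇-rule on 3 via w0Rw1]
10. ¬p1, w1   [¬→-rule on 9]
11. ¬(p3 → p1), w1   [¬→-rule on 9]
12. p3, w1   [¬→-rule on 11]
13. ¬p1 → (p3 → p1), w2   [◇-rule on 8: fresh world w2, w1Rw2]
14. ¬(¬p1 → (p3 → p1)), w2   [¬◇-rule on 3 via w0Rw2]
15. ¬p1, w2   [¬→-rule on 14]
16. ¬(p3 → p1), w2   [¬→-rule on 14]
17. p3, w2   [¬→-rule on 16]
18. p3 → p1, w2   [→-rule on 13 (branches; this branch)]
19. p1, w2   [→-rule on 18 (branches; this branch)]
Accessibility: w0Rw0, w0Rw1, w0Rw2, w1Rw1, w1Rw2, w2Rw2
Branch closes: p1 and ¬p1 both at w2.
Every branch closes (one shown): valid in S4, hence also in S5 (every theorem of S4 is a theorem of S5).

S4, S5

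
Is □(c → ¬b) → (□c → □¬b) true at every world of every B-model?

Tableau for the negation ¬(□(c → ¬b) → (□c → □¬b)):
1. ¬(□(c → ¬b) → (□c → □¬b)), u
2. □(c → ¬b), u
3. ¬(□c → □¬b), u
4. □c, u
5. ¬□¬b, u
6. c → ¬b, u
7. c, u
8. ¬b, u
9. b, v
10. c → ¬b, v
11. c, v
12. ¬b, v
Accessibility: uRu, uRv, vRu, vRv
Branch closes: b and ¬b both at v.
All branches of the negation close; one closing branch shown above.

Valid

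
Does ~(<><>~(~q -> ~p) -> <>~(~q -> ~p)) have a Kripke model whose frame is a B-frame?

Satisfiable (open branch found)

1. ~(<><>~(~q -> ~p) -> <>~(~q -> ~p)), w0
2. <><>~(~q -> ~p), w0
3. ~<>~(~q -> ~p), w0
4. ~q -> ~p, w0
5. ~p, w0
6. <>~(~q -> ~p), w1
7. ~q -> ~p, w1
8. ~p, w1
9. ~(~q -> ~p), w2
10. ~q, w2
11. p, w2
Accessibility: w0Rw0, w0Rw1, w1Rw0, w1Rw1, w1Rw2, w2Rw1, w2Rw2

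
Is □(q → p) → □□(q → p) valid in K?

Tableau for the negation ¬(□(q → p) → □□(q → p)):
1. ¬(□(q → p) → □□(q → p)), w0
2. □(q → p), w0   [¬→-rule on 1]
3. ¬□□(q → p), w0   [¬→-rule on 1]
4. ¬□(q → p), w1   [¬□-rule on 3: fresh world w1, w0Rw1]
5. q → p, w1   [□-rule on 2 via w0Rw1]
6. p, w1   [→-rule on 5 (branches; this branch)]
7. ¬(q → p), w2   [¬□-rule on 4: fresh world w2, w1Rw2]
8. q, w2   [¬→-rule on 7]
9. ¬p, w2   [¬→-rule on 7]
Accessibility: w0Rw1, w1Rw2
The negation has an open branch (countermodel exists).

Not valid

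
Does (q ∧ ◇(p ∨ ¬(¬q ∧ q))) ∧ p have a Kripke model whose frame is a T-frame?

1. (q ∧ ◇(p ∨ ¬(¬q ∧ q))) ∧ p, w0
2. q ∧ ◇(p ∨ ¬(¬q ∧ q)), w0   [∧-rule on 1]
3. p, w0   [∧-rule on 1]
4. q, w0   [∧-rule on 2]
5. ◇(p ∨ ¬(¬q ∧ q)), w0   [∧-rule on 2]
6. p ∨ ¬(¬q ∧ q), w1   [◇-rule on 5: fresh world w1, w0Rw1]
7. ¬(¬q ∧ q), w1   [∨-rule on 6 (branches; this branch)]
8. ¬q, w1   [¬∧-rule on 7 (branches; this branch)]
Accessibility: w0Rw0, w0Rw1, w1Rw1

Yes, satisfiable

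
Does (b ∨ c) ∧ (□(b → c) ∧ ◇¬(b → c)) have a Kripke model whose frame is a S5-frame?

Unsatisfiable

1. (b ∨ c) ∧ (□(b → c) ∧ ◇¬(b → c)), 0
2. b ∨ c, 0   [∧-rule on 1]
3. □(b → c) ∧ ◇¬(b → c), 0   [∧-rule on 1]
4. □(b → c), 0   [∧-rule on 3]
5. ◇¬(b → c), 0   [∧-rule on 3]
6. b → c, 0   [□-rule on 4 via 0R0]
7. c, 0   [∨-rule on 2 (branches; this branch)]
8. ¬(b → c), 1   [◇-rule on 5: fresh world 1, 0R1]
9. b, 1   [¬→-rule on 8]
10. ¬c, 1   [¬→-rule on 8]
11. b → c, 1   [□-rule on 4 via 0R1]
12. c, 1   [→-rule on 11 (branches; this branch)]
Accessibility: 0R0, 0R1, 1R0, 1R1
Branch closes: c and ¬c both at 1.
(One branch shown.) All branches close.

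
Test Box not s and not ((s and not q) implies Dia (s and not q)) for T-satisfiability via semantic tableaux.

Unsatisfiable (every branch closes)

1. Box not s and not ((s and not q) implies Dia (s and not q)), u
2. Box not s, u   [and-rule on 1]
3. not ((s and not q) implies Dia (s and not q)), u   [and-rule on 1]
4. s and not q, u   [neg-implies-rule on 3]
5. not Dia (s and not q), u   [neg-implies-rule on 3]
6. s, u   [and-rule on 4]
7. not q, u   [and-rule on 4]
8. not s, u   [Box-rule on 2 via uRu]
Accessibility: uRu
Branch closes: s and not s both at u.
Every branch closes; the branch above is one of them.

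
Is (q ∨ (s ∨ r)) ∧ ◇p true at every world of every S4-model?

Tableau for the negation ¬((q ∨ (s ∨ r)) ∧ ◇p):
1. ¬((q ∨ (s ∨ r)) ∧ ◇p), w0
2. ¬◇p, w0
3. ¬p, w0
Accessibility: w0Rw0
The negation has an open branch (countermodel exists).

No, not valid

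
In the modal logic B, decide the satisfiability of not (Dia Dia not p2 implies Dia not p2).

1. not (Dia Dia not p2 implies Dia not p2), w0
2. Dia Dia not p2, w0
3. not Dia not p2, w0
4. p2, w0
5. Dia not p2, w1
6. p2, w1
7. not p2, w2
Accessibility: w0Rw0, w0Rw1, w1Rw0, w1Rw1, w1Rw2, w2Rw1, w2Rw2

Satisfiable (open branch found)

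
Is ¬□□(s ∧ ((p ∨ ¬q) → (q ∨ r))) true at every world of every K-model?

Not valid

Tableau for the negation □□(s ∧ ((p ∨ ¬q) → (q ∨ r))):
1. □□(s ∧ ((p ∨ ¬q) → (q ∨ r))), 0
The negation has an open branch (countermodel exists).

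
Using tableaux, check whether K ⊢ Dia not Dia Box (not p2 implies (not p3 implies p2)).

Invalid (countermodel exists)

Tableau for the negation not Dia not Dia Box (not p2 implies (not p3 implies p2)):
1. not Dia not Dia Box (not p2 implies (not p3 implies p2)), u
The negation has an open branch (countermodel exists).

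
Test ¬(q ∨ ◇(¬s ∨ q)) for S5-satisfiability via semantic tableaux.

Satisfiable (open branch found)

1. ¬(q ∨ ◇(¬s ∨ q)), 0
2. ¬q, 0
3. ¬◇(¬s ∨ q), 0
4. ¬(¬s ∨ q), 0
5. s, 0
Accessibility: 0R0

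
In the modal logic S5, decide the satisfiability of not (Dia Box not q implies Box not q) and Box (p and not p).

1. not (Dia Box not q implies Box not q) and Box (p and not p), u
2. not (Dia Box not q implies Box not q), u   [and-rule on 1]
3. Box (p and not p), u   [and-rule on 1]
4. Dia Box not q, u   [neg-implies-rule on 2]
5. not Box not q, u   [neg-implies-rule on 2]
6. p and not p, u   [Box-rule on 3 via uRu]
7. p, u   [and-rule on 6]
8. not p, u   [and-rule on 6]
Accessibility: uRu
Branch closes: p and not p both at u.
(One branch shown.) All branches close.

Unsatisfiable (every branch closes)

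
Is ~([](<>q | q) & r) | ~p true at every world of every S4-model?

Tableau for the negation ~(~([](<>q | q) & r) | ~p):
1. ~(~([](<>q | q) & r) | ~p), u
2. [](<>q | q) & r, u
3. p, u
4. [](<>q | q), u
5. r, u
6. <>q | q, u
7. q, u
Accessibility: uRu
The negation has an open branch (countermodel exists).

Not valid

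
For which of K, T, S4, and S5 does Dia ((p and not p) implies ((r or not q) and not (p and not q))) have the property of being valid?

T, S4, S5

K-tableau for the negation not Dia ((p and not p) implies ((r or not q) and not (p and not q))):
1. not Dia ((p and not p) implies ((r or not q) and not (p and not q))), w0
Complete open branch: countermodel on a K-frame, so not valid in K.
T-tableau for the negation not Dia ((p and not p) implies ((r or not q) and not (p and not q))):
1. not Dia ((p and not p) implies ((r or not q) and not (p and not q))), w0
2. not ((p and not p) implies ((r or not q) and not (p and not q))), w0
3. p and not p, w0
4. not ((r or not q) and not (p and not q)), w0
5. p, w0
6. not p, w0
Accessibility: w0Rw0
Branch closes: p and not p both at w0.
Every branch closes (one shown): valid in T, hence also in S4, S5 (every theorem of T is a theorem of S4 and S5).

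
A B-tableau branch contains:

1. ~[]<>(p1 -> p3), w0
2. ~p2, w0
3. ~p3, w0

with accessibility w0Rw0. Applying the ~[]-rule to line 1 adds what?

a fresh world w1 with w0Rw1, and ~<>(p1 -> p3) at w1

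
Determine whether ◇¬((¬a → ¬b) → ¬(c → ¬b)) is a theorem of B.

Tableau for the negation ¬◇¬((¬a → ¬b) → ¬(c → ¬b)):
1. ¬◇¬((¬a → ¬b) → ¬(c → ¬b)), u
2. (¬a → ¬b) → ¬(c → ¬b), u   [¬◇-rule on 1 via uRu]
3. ¬(c → ¬b), u   [→-rule on 2 (branches; this branch)]
4. c, u   [¬→-rule on 3]
5. b, u   [¬→-rule on 3]
Accessibility: uRu
The negation has an open branch (countermodel exists).

Not valid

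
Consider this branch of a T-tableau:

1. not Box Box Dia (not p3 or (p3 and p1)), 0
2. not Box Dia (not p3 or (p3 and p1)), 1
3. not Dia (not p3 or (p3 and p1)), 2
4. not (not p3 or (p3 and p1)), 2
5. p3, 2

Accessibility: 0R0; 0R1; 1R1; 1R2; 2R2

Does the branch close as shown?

No atom appears with both signs at the same world.

Not closed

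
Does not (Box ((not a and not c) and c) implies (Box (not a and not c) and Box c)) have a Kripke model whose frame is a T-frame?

1. not (Box ((not a and not c) and c) implies (Box (not a and not c) and Box c)), u
2. Box ((not a and not c) and c), u
3. not (Box (not a and not c) and Box c), u
4. (not a and not c) and c, u
5. not a and not c, u
6. c, u
7. not a, u
8. not c, u
Accessibility: uRu
Branch closes: c and not c both at u.
All branches of the tableau close; one closing branch shown above.

Unsatisfiable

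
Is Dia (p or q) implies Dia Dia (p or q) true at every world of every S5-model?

Tableau for the negation not (Dia (p or q) implies Dia Dia (p or q)):
1. not (Dia (p or q) implies Dia Dia (p or q)), w0
2. Dia (p or q), w0
3. not Dia Dia (p or q), w0
4. not Dia (p or q), w0
5. not (p or q), w0
6. not p, w0
7. not q, w0
8. p or q, w1
9. not Dia (p or q), w1
10. not (p or q), w1
11. not p, w1
12. not q, w1
13. q, w1
Accessibility: w0Rw0, w0Rw1, w1Rw0, w1Rw1
Branch closes: q and not q both at w1.
All branches of the negation close; one closing branch shown above.

Valid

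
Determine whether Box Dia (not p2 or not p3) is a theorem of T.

Invalid (countermodel exists)

Tableau for the negation not Box Dia (not p2 or not p3):
1. not Box Dia (not p2 or not p3), 0
2. not Dia (not p2 or not p3), 1
3. not (not p2 or not p3), 1
4. p2, 1
5. p3, 1
Accessibility: 0R0, 0R1, 1R1
The negation has an open branch (countermodel exists).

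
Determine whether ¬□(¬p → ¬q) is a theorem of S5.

Tableau for the negation □(¬p → ¬q):
1. □(¬p → ¬q), w0
2. ¬p → ¬q, w0
3. ¬q, w0
Accessibility: w0Rw0
The negation has an open branch (countermodel exists).

No, not valid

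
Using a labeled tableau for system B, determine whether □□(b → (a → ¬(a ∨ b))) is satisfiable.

Yes, satisfiable

1. □□(b → (a → ¬(a ∨ b))), 0
2. □(b → (a → ¬(a ∨ b))), 0
3. b → (a → ¬(a ∨ b)), 0
4. a → ¬(a ∨ b), 0
5. ¬(a ∨ b), 0
6. ¬a, 0
7. ¬b, 0
Accessibility: 0R0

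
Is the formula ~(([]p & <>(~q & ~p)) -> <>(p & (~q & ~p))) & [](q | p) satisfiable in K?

1. ~(([]p & <>(~q & ~p)) -> <>(p & (~q & ~p))) & [](q | p), w0
2. ~(([]p & <>(~q & ~p)) -> <>(p & (~q & ~p))), w0   [&-rule on 1]
3. [](q | p), w0   [&-rule on 1]
4. []p & <>(~q & ~p), w0   [~->-rule on 2]
5. ~<>(p & (~q & ~p)), w0   [~->-rule on 2]
6. []p, w0   [&-rule on 4]
7. <>(~q & ~p), w0   [&-rule on 4]
8. ~q & ~p, w1   [<>-rule on 7: fresh world w1, w0Rw1]
9. ~q, w1   [&-rule on 8]
10. ~p, w1   [&-rule on 8]
11. q | p, w1   [[]-rule on 3 via w0Rw1]
12. ~(p & (~q & ~p)), w1   [~<>-rule on 5 via w0Rw1]
13. p, w1   [[]-rule on 6 via w0Rw1]
Accessibility: w0Rw1
Branch closes: p and ~p both at w1.
All branches of the tableau close; one closing branch shown above.

Unsatisfiable (every branch closes)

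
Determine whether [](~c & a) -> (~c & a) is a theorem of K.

Tableau for the negation ~([](~c & a) -> (~c & a)):
1. ~([](~c & a) -> (~c & a)), 0
2. [](~c & a), 0
3. ~(~c & a), 0
4. ~a, 0
The negation has an open branch (countermodel exists).

No, not valid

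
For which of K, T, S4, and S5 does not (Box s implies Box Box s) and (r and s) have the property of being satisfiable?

K, T

S4-tableau for the formula:
1. not (Box s implies Box Box s) and (r and s), u
2. not (Box s implies Box Box s), u   [and-rule on 1]
3. r and s, u   [and-rule on 1]
4. Box s, u   [neg-implies-rule on 2]
5. not Box Box s, u   [neg-implies-rule on 2]
6. r, u   [and-rule on 3]
7. s, u   [and-rule on 3]
8. not Box s, v   [neg-Box-rule on 5: fresh world v, uRv]
9. s, v   [Box-rule on 4 via uRv]
10. not s, w   [neg-Box-rule on 8: fresh world w, vRw]
11. s, w   [Box-rule on 4 via uRw]
Accessibility: uRu, uRv, uRw, vRv, vRw, wRw
Branch closes: s and not s both at w.
Every branch closes (one shown): unsatisfiable in S4, hence also in S5 (every S5-frame is an S4-frame).
T-tableau for the formula:
1. not (Box s implies Box Box s) and (r and s), u
2. not (Box s implies Box Box s), u   [and-rule on 1]
3. r and s, u   [and-rule on 1]
4. Box s, u   [neg-implies-rule on 2]
5. not Box Box s, u   [neg-implies-rule on 2]
6. r, u   [and-rule on 3]
7. s, u   [and-rule on 3]
8. not Box s, v   [neg-Box-rule on 5: fresh world v, uRv]
9. s, v   [Box-rule on 4 via uRv]
10. not s, w   [neg-Box-rule on 8: fresh world w, vRw]
Accessibility: uRu, uRv, vRv, vRw, wRw
Complete open branch: satisfiable in T, hence also in K (this T-model is also a K-model).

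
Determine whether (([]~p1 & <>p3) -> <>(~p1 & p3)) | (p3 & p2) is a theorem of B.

Yes, valid

Tableau for the negation ~((([]~p1 & <>p3) -> <>(~p1 & p3)) | (p3 & p2)):
1. ~((([]~p1 & <>p3) -> <>(~p1 & p3)) | (p3 & p2)), 0
2. ~(([]~p1 & <>p3) -> <>(~p1 & p3)), 0   [~|-rule on 1]
3. ~(p3 & p2), 0   [~|-rule on 1]
4. []~p1 & <>p3, 0   [~->-rule on 2]
5. ~<>(~p1 & p3), 0   [~->-rule on 2]
6. []~p1, 0   [&-rule on 4]
7. <>p3, 0   [&-rule on 4]
8. ~(~p1 & p3), 0   [~<>-rule on 5 via 0R0]
9. ~p1, 0   [[]-rule on 6 via 0R0]
10. ~p2, 0   [~&-rule on 3 (branches; this branch)]
11. ~p3, 0   [~&-rule on 8 (branches; this branch)]
12. p3, 1   [<>-rule on 7: fresh world 1, 0R1]
13. ~(~p1 & p3), 1   [~<>-rule on 5 via 0R1]
14. ~p1, 1   [[]-rule on 6 via 0R1]
15. ~p3, 1   [~&-rule on 13 (branches; this branch)]
Accessibility: 0R0, 0R1, 1R0, 1R1
Branch closes: p3 and ~p3 both at 1.
All branches of the negation close; one closing branch shown above.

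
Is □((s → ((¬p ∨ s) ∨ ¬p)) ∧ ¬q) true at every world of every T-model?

No, not valid

Tableau for the negation ¬□((s → ((¬p ∨ s) ∨ ¬p)) ∧ ¬q):
1. ¬□((s → ((¬p ∨ s) ∨ ¬p)) ∧ ¬q), u
2. ¬((s → ((¬p ∨ s) ∨ ¬p)) ∧ ¬q), v   [¬□-rule on 1: fresh world v, uRv]
3. q, v   [¬∧-rule on 2 (branches; this branch)]
Accessibility: uRu, uRv, vRv
The negation has an open branch (countermodel exists).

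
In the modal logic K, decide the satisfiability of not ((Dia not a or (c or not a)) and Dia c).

Yes, satisfiable

1. not ((Dia not a or (c or not a)) and Dia c), 0
2. not Dia c, 0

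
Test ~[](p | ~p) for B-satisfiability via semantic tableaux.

Unsatisfiable

1. ~[](p | ~p), 0
2. ~(p | ~p), 1
3. ~p, 1
4. p, 1
Accessibility: 0R0, 0R1, 1R0, 1R1
Branch closes: p and ~p both at 1.
Every branch closes; the branch above is one of them.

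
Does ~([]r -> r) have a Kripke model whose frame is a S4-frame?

Unsatisfiable (every branch closes)

1. ~([]r -> r), 0
2. []r, 0
3. ~r, 0
4. r, 0
Accessibility: 0R0
Branch closes: r and ~r both at 0.
(One branch shown.) All branches close.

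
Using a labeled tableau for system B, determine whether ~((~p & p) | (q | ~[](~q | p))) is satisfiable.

Satisfiable

1. ~((~p & p) | (q | ~[](~q | p))), u
2. ~(~p & p), u
3. ~(q | ~[](~q | p)), u
4. ~q, u
5. [](~q | p), u
6. ~q | p, u
7. ~p, u
Accessibility: uRu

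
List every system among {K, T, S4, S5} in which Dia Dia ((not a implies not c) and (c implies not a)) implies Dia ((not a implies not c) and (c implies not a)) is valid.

S4, S5

S4-tableau for the negation not (Dia Dia ((not a implies not c) and (c implies not a)) implies Dia ((not a implies not c) and (c implies not a))):
1. not (Dia Dia ((not a implies not c) and (c implies not a)) implies Dia ((not a implies not c) and (c implies not a))), 0
2. Dia Dia ((not a implies not c) and (c implies not a)), 0   [neg-implies-rule on 1]
3. not Dia ((not a implies not c) and (c implies not a)), 0   [neg-implies-rule on 1]
4. not ((not a implies not c) and (c implies not a)), 0   [neg-Dia-rule on 3 via 0R0]
5. not (c implies not a), 0   [neg-and-rule on 4 (branches; this branch)]
6. c, 0   [neg-implies-rule on 5]
7. a, 0   [neg-implies-rule on 5]
8. Dia ((not a implies not c) and (c implies not a)), 1   [Dia-rule on 2: fresh world 1, 0R1]
9. not ((not a implies not c) and (c implies not a)), 1   [neg-Dia-rule on 3 via 0R1]
10. not (c implies not a), 1   [neg-and-rule on 9 (branches; this branch)]
11. c, 1   [neg-implies-rule on 10]
12. a, 1   [neg-implies-rule on 10]
13. (not a implies not c) and (c implies not a), 2   [Dia-rule on 8: fresh world 2, 1R2]
14. not a implies not c, 2   [and-rule on 13]
15. c implies not a, 2   [and-rule on 13]
16. not ((not a implies not c) and (c implies not a)), 2   [neg-Dia-rule on 3 via 0R2]
17. not c, 2   [implies-rule on 14 (branches; this branch)]
18. not a, 2   [implies-rule on 15 (branches; this branch)]
19. not (c implies not a), 2   [neg-and-rule on 16 (branches; this branch)]
20. c, 2   [neg-implies-rule on 19]
21. a, 2   [neg-implies-rule on 19]
Accessibility: 0R0, 0R1, 0R2, 1R1, 1R2, 2R2
Branch closes: c and not c both at 2.
Every branch closes (one shown): valid in S4, hence also in S5 (every theorem of S4 is a theorem of S5).
T-tableau for the negation not (Dia Dia ((not a implies not c) and (c implies not a)) implies Dia ((not a implies not c) and (c implies not a))):
1. not (Dia Dia ((not a implies not c) and (c implies not a)) implies Dia ((not a implies not c) and (c implies not a))), 0
2. Dia Dia ((not a implies not c) and (c implies not a)), 0   [neg-implies-rule on 1]
3. not Dia ((not a implies not c) and (c implies not a)), 0   [neg-implies-rule on 1]
4. not ((not a implies not c) and (c implies not a)), 0   [neg-Dia-rule on 3 via 0R0]
5. not (c implies not a), 0   [neg-and-rule on 4 (branches; this branch)]
6. c, 0   [neg-implies-rule on 5]
7. a, 0   [neg-implies-rule on 5]
8. Dia ((not a implies not c) and (c implies not a)), 1   [Dia-rule on 2: fresh world 1, 0R1]
9. not ((not a implies not c) and (c implies not a)), 1   [neg-Dia-rule on 3 via 0R1]
10. not (c implies not a), 1   [neg-and-rule on 9 (branches; this branch)]
11. c, 1   [neg-implies-rule on 10]
12. a, 1   [neg-implies-rule on 10]
13. (not a implies not c) and (c implies not a), 2   [Dia-rule on 8: fresh world 2, 1R2]
14. not a implies not c, 2   [and-rule on 13]
15. c implies not a, 2   [and-rule on 13]
16. not c, 2   [implies-rule on 14 (branches; this branch)]
17. not a, 2   [implies-rule on 15 (branches; this branch)]
Accessibility: 0R0, 0R1, 1R1, 1R2, 2R2
Complete open branch: countermodel on a T-frame, so not valid in T, nor in K (the same frame is also a K-frame).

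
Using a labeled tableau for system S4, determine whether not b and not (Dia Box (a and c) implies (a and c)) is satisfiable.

Satisfiable

1. not b and not (Dia Box (a and c) implies (a and c)), 0
2. not b, 0   [and-rule on 1]
3. not (Dia Box (a and c) implies (a and c)), 0   [and-rule on 1]
4. Dia Box (a and c), 0   [neg-implies-rule on 3]
5. not (a and c), 0   [neg-implies-rule on 3]
6. not c, 0   [neg-and-rule on 5 (branches; this branch)]
7. Box (a and c), 1   [Dia-rule on 4: fresh world 1, 0R1]
8. a and c, 1   [Box-rule on 7 via 1R1]
9. a, 1   [and-rule on 8]
10. c, 1   [and-rule on 8]
Accessibility: 0R0, 0R1, 1R1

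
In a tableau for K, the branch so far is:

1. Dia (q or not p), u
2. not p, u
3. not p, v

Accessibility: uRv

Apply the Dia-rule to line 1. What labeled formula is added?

a fresh world w with uRw, and q or not p at w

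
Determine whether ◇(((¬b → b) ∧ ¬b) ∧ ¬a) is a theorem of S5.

Tableau for the negation ¬◇(((¬b → b) ∧ ¬b) ∧ ¬a):
1. ¬◇(((¬b → b) ∧ ¬b) ∧ ¬a), u
2. ¬(((¬b → b) ∧ ¬b) ∧ ¬a), u   [¬◇-rule on 1 via uRu]
3. a, u   [¬∧-rule on 2 (branches; this branch)]
Accessibility: uRu
The negation has an open branch (countermodel exists).

Not valid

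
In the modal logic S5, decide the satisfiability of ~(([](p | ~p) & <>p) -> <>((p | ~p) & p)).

1. ~(([](p | ~p) & <>p) -> <>((p | ~p) & p)), 0
2. [](p | ~p) & <>p, 0
3. ~<>((p | ~p) & p), 0
4. [](p | ~p), 0
5. <>p, 0
6. ~((p | ~p) & p), 0
7. p | ~p, 0
8. ~p, 0
9. p, 1
10. ~((p | ~p) & p), 1
11. p | ~p, 1
12. ~(p | ~p), 1
13. ~p, 1
Accessibility: 0R0, 0R1, 1R0, 1R1
Branch closes: p and ~p both at 1.
(One branch shown.) All branches close.

No, unsatisfiable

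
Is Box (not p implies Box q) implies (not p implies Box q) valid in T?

Valid in T

Tableau for the negation not (Box (not p implies Box q) implies (not p implies Box q)):
1. not (Box (not p implies Box q) implies (not p implies Box q)), w0
2. Box (not p implies Box q), w0
3. not (not p implies Box q), w0
4. not p, w0
5. not Box q, w0
6. not p implies Box q, w0
7. Box q, w0
8. q, w0
9. not q, w1
10. not p implies Box q, w1
11. q, w1
Accessibility: w0Rw0, w0Rw1, w1Rw1
Branch closes: q and not q both at w1.
All branches of the negation close; one closing branch shown above.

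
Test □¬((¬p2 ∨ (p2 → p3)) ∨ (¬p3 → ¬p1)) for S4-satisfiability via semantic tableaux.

1. □¬((¬p2 ∨ (p2 → p3)) ∨ (¬p3 → ¬p1)), w0
2. ¬((¬p2 ∨ (p2 → p3)) ∨ (¬p3 → ¬p1)), w0
3. ¬(¬p2 ∨ (p2 → p3)), w0
4. ¬(¬p3 → ¬p1), w0
5. p2, w0
6. ¬(p2 → p3), w0
7. ¬p3, w0
8. p1, w0
Accessibility: w0Rw0

Satisfiable (open branch found)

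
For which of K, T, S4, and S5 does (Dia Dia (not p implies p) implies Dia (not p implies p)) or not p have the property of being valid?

T-tableau for the negation not ((Dia Dia (not p implies p) implies Dia (not p implies p)) or not p):
1. not ((Dia Dia (not p implies p) implies Dia (not p implies p)) or not p), 0
2. not (Dia Dia (not p implies p) implies Dia (not p implies p)), 0
3. p, 0
4. Dia Dia (not p implies p), 0
5. not Dia (not p implies p), 0
6. not (not p implies p), 0
7. not p, 0
Accessibility: 0R0
Branch closes: p and not p both at 0.
Every branch closes (one shown): valid in T, hence also in S4, S5 (every theorem of T is a theorem of S4 and S5).
K-tableau for the negation not ((Dia Dia (not p implies p) implies Dia (not p implies p)) or not p):
1. not ((Dia Dia (not p implies p) implies Dia (not p implies p)) or not p), 0
2. not (Dia Dia (not p implies p) implies Dia (not p implies p)), 0
3. p, 0
4. Dia Dia (not p implies p), 0
5. not Dia (not p implies p), 0
6. Dia (not p implies p), 1
7. not (not p implies p), 1
8. not p, 1
9. not p implies p, 2
10. p, 2
Accessibility: 0R1, 1R2
Complete open branch: countermodel on a K-frame, so not valid in K.

T, S4, S5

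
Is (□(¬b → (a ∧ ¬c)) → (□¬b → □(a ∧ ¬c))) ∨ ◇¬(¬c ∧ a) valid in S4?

Valid in S4

Tableau for the negation ¬((□(¬b → (a ∧ ¬c)) → (□¬b → □(a ∧ ¬c))) ∨ ◇¬(¬c ∧ a)):
1. ¬((□(¬b → (a ∧ ¬c)) → (□¬b → □(a ∧ ¬c))) ∨ ◇¬(¬c ∧ a)), 0
2. ¬(□(¬b → (a ∧ ¬c)) → (□¬b → □(a ∧ ¬c))), 0
3. ¬◇¬(¬c ∧ a), 0
4. □(¬b → (a ∧ ¬c)), 0
5. ¬(□¬b → □(a ∧ ¬c)), 0
6. □¬b, 0
7. ¬□(a ∧ ¬c), 0
8. ¬c ∧ a, 0
9. ¬c, 0
10. a, 0
11. ¬b → (a ∧ ¬c), 0
12. ¬b, 0
13. a ∧ ¬c, 0
14. ¬(a ∧ ¬c), 1
15. ¬c ∧ a, 1
16. ¬c, 1
17. a, 1
18. ¬b → (a ∧ ¬c), 1
19. ¬b, 1
20. c, 1
Accessibility: 0R0, 0R1, 1R1
Branch closes: c and ¬c both at 1.
All branches of the negation close; one closing branch shown above.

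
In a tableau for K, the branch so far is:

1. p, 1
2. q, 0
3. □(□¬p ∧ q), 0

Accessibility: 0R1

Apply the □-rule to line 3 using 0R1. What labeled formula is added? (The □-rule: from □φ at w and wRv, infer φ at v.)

□¬p ∧ q, 1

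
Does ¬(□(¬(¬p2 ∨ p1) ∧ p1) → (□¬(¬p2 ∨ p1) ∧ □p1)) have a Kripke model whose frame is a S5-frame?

Unsatisfiable (every branch closes)

1. ¬(□(¬(¬p2 ∨ p1) ∧ p1) → (□¬(¬p2 ∨ p1) ∧ □p1)), u
2. □(¬(¬p2 ∨ p1) ∧ p1), u
3. ¬(□¬(¬p2 ∨ p1) ∧ □p1), u
4. ¬(¬p2 ∨ p1) ∧ p1, u
5. ¬(¬p2 ∨ p1), u
6. p1, u
7. p2, u
8. ¬p1, u
Accessibility: uRu
Branch closes: p1 and ¬p1 both at u.
(One branch shown.) All branches close.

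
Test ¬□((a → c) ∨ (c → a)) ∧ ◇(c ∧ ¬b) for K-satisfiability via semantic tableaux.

1. ¬□((a → c) ∨ (c → a)) ∧ ◇(c ∧ ¬b), 0
2. ¬□((a → c) ∨ (c → a)), 0
3. ◇(c ∧ ¬b), 0
4. ¬((a → c) ∨ (c → a)), 1
5. ¬(a → c), 1
6. ¬(c → a), 1
7. a, 1
8. ¬c, 1
9. c, 1
10. ¬a, 1
Accessibility: 0R1
Branch closes: c and ¬c both at 1.
(One branch shown.) All branches close.

No, unsatisfiable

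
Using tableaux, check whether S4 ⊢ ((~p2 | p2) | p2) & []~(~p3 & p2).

Tableau for the negation ~(((~p2 | p2) | p2) & []~(~p3 & p2)):
1. ~(((~p2 | p2) | p2) & []~(~p3 & p2)), 0
2. ~[]~(~p3 & p2), 0
3. ~p3 & p2, 1
4. ~p3, 1
5. p2, 1
Accessibility: 0R0, 0R1, 1R1
The negation has an open branch (countermodel exists).

Not valid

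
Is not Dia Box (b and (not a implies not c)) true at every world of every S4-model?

No, not valid

Tableau for the negation Dia Box (b and (not a implies not c)):
1. Dia Box (b and (not a implies not c)), u
2. Box (b and (not a implies not c)), v
3. b and (not a implies not c), v
4. b, v
5. not a implies not c, v
6. not c, v
Accessibility: uRu, uRv, vRv
The negation has an open branch (countermodel exists).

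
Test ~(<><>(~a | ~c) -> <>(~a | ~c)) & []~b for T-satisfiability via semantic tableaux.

1. ~(<><>(~a | ~c) -> <>(~a | ~c)) & []~b, 0
2. ~(<><>(~a | ~c) -> <>(~a | ~c)), 0
3. []~b, 0
4. <><>(~a | ~c), 0
5. ~<>(~a | ~c), 0
6. ~b, 0
7. ~(~a | ~c), 0
8. a, 0
9. c, 0
10. <>(~a | ~c), 1
11. ~b, 1
12. ~(~a | ~c), 1
13. a, 1
14. c, 1
15. ~a | ~c, 2
16. ~c, 2
Accessibility: 0R0, 0R1, 1R1, 1R2, 2R2

Satisfiable (open branch found)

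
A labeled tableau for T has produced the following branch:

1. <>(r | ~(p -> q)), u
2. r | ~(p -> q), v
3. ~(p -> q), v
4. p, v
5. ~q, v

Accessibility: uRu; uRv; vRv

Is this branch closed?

There is no literal clash: for every atom and world, at most one sign appears.

Not closed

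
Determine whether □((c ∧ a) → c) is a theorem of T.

Tableau for the negation ¬□((c ∧ a) → c):
1. ¬□((c ∧ a) → c), u
2. ¬((c ∧ a) → c), v   [¬□-rule on 1: fresh world v, uRv]
3. c ∧ a, v   [¬→-rule on 2]
4. ¬c, v   [¬→-rule on 2]
5. c, v   [∧-rule on 3]
6. a, v   [∧-rule on 3]
Accessibility: uRu, uRv, vRv
Branch closes: c and ¬c both at v.
All branches of the negation close; one closing branch shown above.

Valid in T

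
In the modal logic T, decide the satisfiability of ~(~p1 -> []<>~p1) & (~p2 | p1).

1. ~(~p1 -> []<>~p1) & (~p2 | p1), 0
2. ~(~p1 -> []<>~p1), 0
3. ~p2 | p1, 0
4. ~p1, 0
5. ~[]<>~p1, 0
6. ~p2, 0
7. ~<>~p1, 1
8. p1, 1
Accessibility: 0R0, 0R1, 1R1

Satisfiable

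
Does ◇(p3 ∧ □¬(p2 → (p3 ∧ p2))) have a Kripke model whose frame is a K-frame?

1. ◇(p3 ∧ □¬(p2 → (p3 ∧ p2))), 0
2. p3 ∧ □¬(p2 → (p3 ∧ p2)), 1   [◇-rule on 1: fresh world 1, 0R1]
3. p3, 1   [∧-rule on 2]
4. □¬(p2 → (p3 ∧ p2)), 1   [∧-rule on 2]
Accessibility: 0R1

Yes, satisfiable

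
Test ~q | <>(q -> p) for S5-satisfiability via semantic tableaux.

1. ~q | <>(q -> p), w0
2. <>(q -> p), w0
3. q -> p, w1
4. p, w1
Accessibility: w0Rw0, w0Rw1, w1Rw0, w1Rw1

Yes, satisfiable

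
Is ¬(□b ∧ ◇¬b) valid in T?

Yes, valid

Tableau for the negation □b ∧ ◇¬b:
1. □b ∧ ◇¬b, 0
2. □b, 0   [∧-rule on 1]
3. ◇¬b, 0   [∧-rule on 1]
4. b, 0   [□-rule on 2 via 0R0]
5. ¬b, 1   [◇-rule on 3: fresh world 1, 0R1]
6. b, 1   [□-rule on 2 via 0R1]
Accessibility: 0R0, 0R1, 1R1
Branch closes: b and ¬b both at 1.
All branches of the negation close; one closing branch shown above.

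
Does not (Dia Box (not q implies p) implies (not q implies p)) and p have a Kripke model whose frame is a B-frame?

1. not (Dia Box (not q implies p) implies (not q implies p)) and p, w0
2. not (Dia Box (not q implies p) implies (not q implies p)), w0
3. p, w0
4. Dia Box (not q implies p), w0
5. not (not q implies p), w0
6. not q, w0
7. not p, w0
Accessibility: w0Rw0
Branch closes: p and not p both at w0.
Every branch closes; the branch above is one of them.

Unsatisfiable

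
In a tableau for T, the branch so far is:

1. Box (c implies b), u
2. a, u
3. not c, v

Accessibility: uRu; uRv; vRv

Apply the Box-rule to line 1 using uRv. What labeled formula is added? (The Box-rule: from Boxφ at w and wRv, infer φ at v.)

c implies b, v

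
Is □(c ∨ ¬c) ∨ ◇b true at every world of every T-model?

Yes, valid

Tableau for the negation ¬(□(c ∨ ¬c) ∨ ◇b):
1. ¬(□(c ∨ ¬c) ∨ ◇b), u
2. ¬□(c ∨ ¬c), u
3. ¬◇b, u
4. ¬b, u
5. ¬(c ∨ ¬c), v
6. ¬c, v
7. c, v
Accessibility: uRu, uRv, vRv
Branch closes: c and ¬c both at v.
Every branch of the negation's tableau closes; the branch above is one of them.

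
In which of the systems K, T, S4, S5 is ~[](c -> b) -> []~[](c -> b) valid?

S4-tableau for the negation ~(~[](c -> b) -> []~[](c -> b)):
1. ~(~[](c -> b) -> []~[](c -> b)), 0
2. ~[](c -> b), 0   [~->-rule on 1]
3. ~[]~[](c -> b), 0   [~->-rule on 1]
4. ~(c -> b), 1   [~[]-rule on 2: fresh world 1, 0R1]
5. c, 1   [~->-rule on 4]
6. ~b, 1   [~->-rule on 4]
7. [](c -> b), 2   [~[]-rule on 3: fresh world 2, 0R2]
8. c -> b, 2   [[]-rule on 7 via 2R2]
9. b, 2   [->-rule on 8 (branches; this branch)]
Accessibility: 0R0, 0R1, 0R2, 1R1, 2R2
Complete open branch: countermodel on an S4-frame, so not valid in S4, nor in K, T (the same frame is also a K-frame and a T-frame).
S5-tableau for the negation ~(~[](c -> b) -> []~[](c -> b)):
1. ~(~[](c -> b) -> []~[](c -> b)), 0
2. ~[](c -> b), 0   [~->-rule on 1]
3. ~[]~[](c -> b), 0   [~->-rule on 1]
4. ~(c -> b), 1   [~[]-rule on 2: fresh world 1, 0R1]
5. c, 1   [~->-rule on 4]
6. ~b, 1   [~->-rule on 4]
7. [](c -> b), 2   [~[]-rule on 3: fresh world 2, 0R2]
8. c -> b, 0   [[]-rule on 7 via 2R0]
9. c -> b, 1   [[]-rule on 7 via 2R1]
10. c -> b, 2   [[]-rule on 7 via 2R2]
11. b, 0   [->-rule on 8 (branches; this branch)]
12. b, 1   [->-rule on 9 (branches; this branch)]
Accessibility: 0R0, 0R1, 0R2, 1R0, 1R1, 1R2, 2R0, 2R1, 2R2
Branch closes: b and ~b both at 1.
Every branch closes (one shown): valid in S5.

S5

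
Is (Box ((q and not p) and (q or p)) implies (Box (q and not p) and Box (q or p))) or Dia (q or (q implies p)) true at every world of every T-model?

Tableau for the negation not ((Box ((q and not p) and (q or p)) implies (Box (q and not p) and Box (q or p))) or Dia (q or (q implies p))):
1. not ((Box ((q and not p) and (q or p)) implies (Box (q and not p) and Box (q or p))) or Dia (q or (q implies p))), u
2. not (Box ((q and not p) and (q or p)) implies (Box (q and not p) and Box (q or p))), u
3. not Dia (q or (q implies p)), u
4. Box ((q and not p) and (q or p)), u
5. not (Box (q and not p) and Box (q or p)), u
6. not (q or (q implies p)), u
7. not q, u
8. not (q implies p), u
9. q, u
10. not p, u
Accessibility: uRu
Branch closes: q and not q both at u.
All branches of the negation close; one closing branch shown above.

Valid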